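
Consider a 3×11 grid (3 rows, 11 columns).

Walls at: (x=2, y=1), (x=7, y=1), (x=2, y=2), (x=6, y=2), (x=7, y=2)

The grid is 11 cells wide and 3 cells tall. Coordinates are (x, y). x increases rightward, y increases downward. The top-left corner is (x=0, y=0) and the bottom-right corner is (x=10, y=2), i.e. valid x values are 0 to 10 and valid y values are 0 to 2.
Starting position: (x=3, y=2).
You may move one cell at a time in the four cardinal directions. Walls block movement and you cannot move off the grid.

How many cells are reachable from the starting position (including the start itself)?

Answer: Reachable cells: 28

Derivation:
BFS flood-fill from (x=3, y=2):
  Distance 0: (x=3, y=2)
  Distance 1: (x=3, y=1), (x=4, y=2)
  Distance 2: (x=3, y=0), (x=4, y=1), (x=5, y=2)
  Distance 3: (x=2, y=0), (x=4, y=0), (x=5, y=1)
  Distance 4: (x=1, y=0), (x=5, y=0), (x=6, y=1)
  Distance 5: (x=0, y=0), (x=6, y=0), (x=1, y=1)
  Distance 6: (x=7, y=0), (x=0, y=1), (x=1, y=2)
  Distance 7: (x=8, y=0), (x=0, y=2)
  Distance 8: (x=9, y=0), (x=8, y=1)
  Distance 9: (x=10, y=0), (x=9, y=1), (x=8, y=2)
  Distance 10: (x=10, y=1), (x=9, y=2)
  Distance 11: (x=10, y=2)
Total reachable: 28 (grid has 28 open cells total)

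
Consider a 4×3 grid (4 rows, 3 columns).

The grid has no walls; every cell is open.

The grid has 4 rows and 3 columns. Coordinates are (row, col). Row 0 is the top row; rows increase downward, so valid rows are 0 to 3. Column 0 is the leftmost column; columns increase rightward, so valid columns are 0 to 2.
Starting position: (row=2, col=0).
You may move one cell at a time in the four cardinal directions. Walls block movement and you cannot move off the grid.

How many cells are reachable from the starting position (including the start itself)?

BFS flood-fill from (row=2, col=0):
  Distance 0: (row=2, col=0)
  Distance 1: (row=1, col=0), (row=2, col=1), (row=3, col=0)
  Distance 2: (row=0, col=0), (row=1, col=1), (row=2, col=2), (row=3, col=1)
  Distance 3: (row=0, col=1), (row=1, col=2), (row=3, col=2)
  Distance 4: (row=0, col=2)
Total reachable: 12 (grid has 12 open cells total)

Answer: Reachable cells: 12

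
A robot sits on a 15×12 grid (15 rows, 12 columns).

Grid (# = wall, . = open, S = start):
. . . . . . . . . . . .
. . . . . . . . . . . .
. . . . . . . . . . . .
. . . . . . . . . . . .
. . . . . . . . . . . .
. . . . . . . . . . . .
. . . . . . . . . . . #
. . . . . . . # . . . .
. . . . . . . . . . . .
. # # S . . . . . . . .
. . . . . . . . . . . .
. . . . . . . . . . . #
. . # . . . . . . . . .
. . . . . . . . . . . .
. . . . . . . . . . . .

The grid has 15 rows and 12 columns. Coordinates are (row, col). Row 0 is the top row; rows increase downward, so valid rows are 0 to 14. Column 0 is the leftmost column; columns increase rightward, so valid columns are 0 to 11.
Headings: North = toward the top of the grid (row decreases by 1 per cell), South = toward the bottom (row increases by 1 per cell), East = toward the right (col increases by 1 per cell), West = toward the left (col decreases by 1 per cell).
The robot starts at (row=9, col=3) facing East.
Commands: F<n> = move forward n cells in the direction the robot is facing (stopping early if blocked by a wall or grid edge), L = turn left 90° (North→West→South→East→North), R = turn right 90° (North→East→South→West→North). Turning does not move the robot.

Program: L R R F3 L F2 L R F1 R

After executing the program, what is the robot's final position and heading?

Start: (row=9, col=3), facing East
  L: turn left, now facing North
  R: turn right, now facing East
  R: turn right, now facing South
  F3: move forward 3, now at (row=12, col=3)
  L: turn left, now facing East
  F2: move forward 2, now at (row=12, col=5)
  L: turn left, now facing North
  R: turn right, now facing East
  F1: move forward 1, now at (row=12, col=6)
  R: turn right, now facing South
Final: (row=12, col=6), facing South

Answer: Final position: (row=12, col=6), facing South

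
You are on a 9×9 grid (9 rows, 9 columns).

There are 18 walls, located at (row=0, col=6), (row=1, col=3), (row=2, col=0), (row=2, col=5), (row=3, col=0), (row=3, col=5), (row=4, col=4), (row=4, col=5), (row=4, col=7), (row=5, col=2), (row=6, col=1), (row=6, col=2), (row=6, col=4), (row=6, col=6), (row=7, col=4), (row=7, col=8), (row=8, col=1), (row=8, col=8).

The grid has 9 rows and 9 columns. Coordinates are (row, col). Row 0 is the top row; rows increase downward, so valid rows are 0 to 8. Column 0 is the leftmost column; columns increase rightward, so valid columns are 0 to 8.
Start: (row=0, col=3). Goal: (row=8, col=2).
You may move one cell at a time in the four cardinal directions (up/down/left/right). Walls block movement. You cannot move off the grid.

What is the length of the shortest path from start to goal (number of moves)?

BFS from (row=0, col=3) until reaching (row=8, col=2):
  Distance 0: (row=0, col=3)
  Distance 1: (row=0, col=2), (row=0, col=4)
  Distance 2: (row=0, col=1), (row=0, col=5), (row=1, col=2), (row=1, col=4)
  Distance 3: (row=0, col=0), (row=1, col=1), (row=1, col=5), (row=2, col=2), (row=2, col=4)
  Distance 4: (row=1, col=0), (row=1, col=6), (row=2, col=1), (row=2, col=3), (row=3, col=2), (row=3, col=4)
  Distance 5: (row=1, col=7), (row=2, col=6), (row=3, col=1), (row=3, col=3), (row=4, col=2)
  Distance 6: (row=0, col=7), (row=1, col=8), (row=2, col=7), (row=3, col=6), (row=4, col=1), (row=4, col=3)
  Distance 7: (row=0, col=8), (row=2, col=8), (row=3, col=7), (row=4, col=0), (row=4, col=6), (row=5, col=1), (row=5, col=3)
  Distance 8: (row=3, col=8), (row=5, col=0), (row=5, col=4), (row=5, col=6), (row=6, col=3)
  Distance 9: (row=4, col=8), (row=5, col=5), (row=5, col=7), (row=6, col=0), (row=7, col=3)
  Distance 10: (row=5, col=8), (row=6, col=5), (row=6, col=7), (row=7, col=0), (row=7, col=2), (row=8, col=3)
  Distance 11: (row=6, col=8), (row=7, col=1), (row=7, col=5), (row=7, col=7), (row=8, col=0), (row=8, col=2), (row=8, col=4)  <- goal reached here
One shortest path (11 moves): (row=0, col=3) -> (row=0, col=4) -> (row=1, col=4) -> (row=2, col=4) -> (row=2, col=3) -> (row=3, col=3) -> (row=4, col=3) -> (row=5, col=3) -> (row=6, col=3) -> (row=7, col=3) -> (row=7, col=2) -> (row=8, col=2)

Answer: Shortest path length: 11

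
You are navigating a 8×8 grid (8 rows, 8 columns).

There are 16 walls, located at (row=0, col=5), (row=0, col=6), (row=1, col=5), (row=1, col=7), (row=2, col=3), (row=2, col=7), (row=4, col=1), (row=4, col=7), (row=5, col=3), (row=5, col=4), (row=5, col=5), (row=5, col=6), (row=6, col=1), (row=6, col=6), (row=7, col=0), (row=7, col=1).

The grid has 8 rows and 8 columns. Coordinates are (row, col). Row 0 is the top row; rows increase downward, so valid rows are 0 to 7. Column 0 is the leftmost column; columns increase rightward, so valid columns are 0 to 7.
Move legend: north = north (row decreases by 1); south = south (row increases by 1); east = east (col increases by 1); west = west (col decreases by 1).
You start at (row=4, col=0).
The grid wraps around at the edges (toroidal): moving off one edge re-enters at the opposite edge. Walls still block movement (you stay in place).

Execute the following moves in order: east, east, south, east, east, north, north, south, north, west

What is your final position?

Start: (row=4, col=0)
  east (east): blocked, stay at (row=4, col=0)
  east (east): blocked, stay at (row=4, col=0)
  south (south): (row=4, col=0) -> (row=5, col=0)
  east (east): (row=5, col=0) -> (row=5, col=1)
  east (east): (row=5, col=1) -> (row=5, col=2)
  north (north): (row=5, col=2) -> (row=4, col=2)
  north (north): (row=4, col=2) -> (row=3, col=2)
  south (south): (row=3, col=2) -> (row=4, col=2)
  north (north): (row=4, col=2) -> (row=3, col=2)
  west (west): (row=3, col=2) -> (row=3, col=1)
Final: (row=3, col=1)

Answer: Final position: (row=3, col=1)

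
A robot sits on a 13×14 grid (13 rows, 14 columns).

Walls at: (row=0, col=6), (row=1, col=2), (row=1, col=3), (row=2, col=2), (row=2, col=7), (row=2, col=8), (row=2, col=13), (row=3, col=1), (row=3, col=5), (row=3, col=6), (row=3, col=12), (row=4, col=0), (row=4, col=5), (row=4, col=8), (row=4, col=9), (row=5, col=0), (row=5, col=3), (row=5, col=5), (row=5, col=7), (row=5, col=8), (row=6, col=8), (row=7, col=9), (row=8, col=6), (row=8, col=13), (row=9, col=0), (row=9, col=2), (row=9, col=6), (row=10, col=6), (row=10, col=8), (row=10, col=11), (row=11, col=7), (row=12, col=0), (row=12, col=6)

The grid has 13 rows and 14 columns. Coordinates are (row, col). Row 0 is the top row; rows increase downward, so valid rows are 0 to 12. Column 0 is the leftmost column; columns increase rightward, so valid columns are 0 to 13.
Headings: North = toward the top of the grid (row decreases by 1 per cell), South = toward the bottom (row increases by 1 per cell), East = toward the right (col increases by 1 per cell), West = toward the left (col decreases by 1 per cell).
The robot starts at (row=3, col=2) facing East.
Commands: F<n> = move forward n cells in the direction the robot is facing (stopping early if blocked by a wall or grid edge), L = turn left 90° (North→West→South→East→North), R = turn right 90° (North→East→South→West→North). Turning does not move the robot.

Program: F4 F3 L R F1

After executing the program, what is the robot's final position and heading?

Start: (row=3, col=2), facing East
  F4: move forward 2/4 (blocked), now at (row=3, col=4)
  F3: move forward 0/3 (blocked), now at (row=3, col=4)
  L: turn left, now facing North
  R: turn right, now facing East
  F1: move forward 0/1 (blocked), now at (row=3, col=4)
Final: (row=3, col=4), facing East

Answer: Final position: (row=3, col=4), facing East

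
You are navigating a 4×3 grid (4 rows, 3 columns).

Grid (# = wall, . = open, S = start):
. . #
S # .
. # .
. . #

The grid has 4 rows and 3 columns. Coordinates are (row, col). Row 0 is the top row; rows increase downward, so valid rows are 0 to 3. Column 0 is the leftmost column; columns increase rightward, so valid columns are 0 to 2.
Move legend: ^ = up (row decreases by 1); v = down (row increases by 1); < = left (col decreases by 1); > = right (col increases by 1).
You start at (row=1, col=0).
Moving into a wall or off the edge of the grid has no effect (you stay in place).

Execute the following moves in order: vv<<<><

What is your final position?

Start: (row=1, col=0)
  v (down): (row=1, col=0) -> (row=2, col=0)
  v (down): (row=2, col=0) -> (row=3, col=0)
  [×3]< (left): blocked, stay at (row=3, col=0)
  > (right): (row=3, col=0) -> (row=3, col=1)
  < (left): (row=3, col=1) -> (row=3, col=0)
Final: (row=3, col=0)

Answer: Final position: (row=3, col=0)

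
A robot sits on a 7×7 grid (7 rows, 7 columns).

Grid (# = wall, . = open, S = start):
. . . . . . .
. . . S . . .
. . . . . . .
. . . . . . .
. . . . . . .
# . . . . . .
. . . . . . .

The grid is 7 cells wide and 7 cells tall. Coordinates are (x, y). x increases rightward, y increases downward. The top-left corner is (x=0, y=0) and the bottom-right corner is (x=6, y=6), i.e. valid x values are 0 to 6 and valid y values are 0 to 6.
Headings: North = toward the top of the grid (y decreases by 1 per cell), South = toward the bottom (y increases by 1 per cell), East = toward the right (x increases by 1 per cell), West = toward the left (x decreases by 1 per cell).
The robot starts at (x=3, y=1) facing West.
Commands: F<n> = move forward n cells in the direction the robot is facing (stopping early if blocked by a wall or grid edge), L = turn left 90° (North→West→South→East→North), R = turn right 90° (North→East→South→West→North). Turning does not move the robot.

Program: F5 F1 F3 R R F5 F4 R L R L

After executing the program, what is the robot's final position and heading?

Start: (x=3, y=1), facing West
  F5: move forward 3/5 (blocked), now at (x=0, y=1)
  F1: move forward 0/1 (blocked), now at (x=0, y=1)
  F3: move forward 0/3 (blocked), now at (x=0, y=1)
  R: turn right, now facing North
  R: turn right, now facing East
  F5: move forward 5, now at (x=5, y=1)
  F4: move forward 1/4 (blocked), now at (x=6, y=1)
  R: turn right, now facing South
  L: turn left, now facing East
  R: turn right, now facing South
  L: turn left, now facing East
Final: (x=6, y=1), facing East

Answer: Final position: (x=6, y=1), facing East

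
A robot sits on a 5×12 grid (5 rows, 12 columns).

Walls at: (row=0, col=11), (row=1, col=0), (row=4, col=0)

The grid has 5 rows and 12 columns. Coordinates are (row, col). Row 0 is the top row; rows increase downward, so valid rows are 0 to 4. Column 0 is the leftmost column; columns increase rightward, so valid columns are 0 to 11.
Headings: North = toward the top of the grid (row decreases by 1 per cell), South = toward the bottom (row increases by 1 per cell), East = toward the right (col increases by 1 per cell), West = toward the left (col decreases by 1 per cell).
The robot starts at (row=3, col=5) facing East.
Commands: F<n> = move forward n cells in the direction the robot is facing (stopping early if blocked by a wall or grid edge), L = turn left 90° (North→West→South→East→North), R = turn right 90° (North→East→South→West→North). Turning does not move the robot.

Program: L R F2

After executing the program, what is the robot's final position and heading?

Answer: Final position: (row=3, col=7), facing East

Derivation:
Start: (row=3, col=5), facing East
  L: turn left, now facing North
  R: turn right, now facing East
  F2: move forward 2, now at (row=3, col=7)
Final: (row=3, col=7), facing East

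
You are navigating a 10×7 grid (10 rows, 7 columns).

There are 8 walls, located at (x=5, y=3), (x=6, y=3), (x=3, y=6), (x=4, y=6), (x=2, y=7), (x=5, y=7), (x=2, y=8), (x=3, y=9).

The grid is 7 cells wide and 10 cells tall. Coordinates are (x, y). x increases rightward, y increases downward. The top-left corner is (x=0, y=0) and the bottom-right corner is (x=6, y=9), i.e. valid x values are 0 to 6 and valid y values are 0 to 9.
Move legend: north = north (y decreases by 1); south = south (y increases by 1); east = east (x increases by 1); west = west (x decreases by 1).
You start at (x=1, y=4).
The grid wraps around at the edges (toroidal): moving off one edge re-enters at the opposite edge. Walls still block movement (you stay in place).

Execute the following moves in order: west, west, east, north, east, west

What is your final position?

Answer: Final position: (x=0, y=3)

Derivation:
Start: (x=1, y=4)
  west (west): (x=1, y=4) -> (x=0, y=4)
  west (west): (x=0, y=4) -> (x=6, y=4)
  east (east): (x=6, y=4) -> (x=0, y=4)
  north (north): (x=0, y=4) -> (x=0, y=3)
  east (east): (x=0, y=3) -> (x=1, y=3)
  west (west): (x=1, y=3) -> (x=0, y=3)
Final: (x=0, y=3)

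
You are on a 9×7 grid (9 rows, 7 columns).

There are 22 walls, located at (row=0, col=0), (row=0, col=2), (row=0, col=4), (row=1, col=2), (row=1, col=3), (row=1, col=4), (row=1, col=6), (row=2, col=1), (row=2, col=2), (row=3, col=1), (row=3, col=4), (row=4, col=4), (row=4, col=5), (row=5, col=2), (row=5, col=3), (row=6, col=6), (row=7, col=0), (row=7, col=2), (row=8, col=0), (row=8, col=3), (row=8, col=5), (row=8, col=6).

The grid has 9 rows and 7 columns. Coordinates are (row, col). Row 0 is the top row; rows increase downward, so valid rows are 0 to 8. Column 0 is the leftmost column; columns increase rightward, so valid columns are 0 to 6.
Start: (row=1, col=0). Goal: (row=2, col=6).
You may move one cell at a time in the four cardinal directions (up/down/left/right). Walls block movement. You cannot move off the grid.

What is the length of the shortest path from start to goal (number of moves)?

BFS from (row=1, col=0) until reaching (row=2, col=6):
  Distance 0: (row=1, col=0)
  Distance 1: (row=1, col=1), (row=2, col=0)
  Distance 2: (row=0, col=1), (row=3, col=0)
  Distance 3: (row=4, col=0)
  Distance 4: (row=4, col=1), (row=5, col=0)
  Distance 5: (row=4, col=2), (row=5, col=1), (row=6, col=0)
  Distance 6: (row=3, col=2), (row=4, col=3), (row=6, col=1)
  Distance 7: (row=3, col=3), (row=6, col=2), (row=7, col=1)
  Distance 8: (row=2, col=3), (row=6, col=3), (row=8, col=1)
  Distance 9: (row=2, col=4), (row=6, col=4), (row=7, col=3), (row=8, col=2)
  Distance 10: (row=2, col=5), (row=5, col=4), (row=6, col=5), (row=7, col=4)
  Distance 11: (row=1, col=5), (row=2, col=6), (row=3, col=5), (row=5, col=5), (row=7, col=5), (row=8, col=4)  <- goal reached here
One shortest path (11 moves): (row=1, col=0) -> (row=2, col=0) -> (row=3, col=0) -> (row=4, col=0) -> (row=4, col=1) -> (row=4, col=2) -> (row=4, col=3) -> (row=3, col=3) -> (row=2, col=3) -> (row=2, col=4) -> (row=2, col=5) -> (row=2, col=6)

Answer: Shortest path length: 11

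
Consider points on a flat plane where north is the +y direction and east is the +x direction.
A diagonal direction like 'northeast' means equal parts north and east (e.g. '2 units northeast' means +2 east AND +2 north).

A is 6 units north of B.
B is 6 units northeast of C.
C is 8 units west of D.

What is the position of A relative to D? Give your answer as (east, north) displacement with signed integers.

Place D at the origin (east=0, north=0).
  C is 8 units west of D: delta (east=-8, north=+0); C at (east=-8, north=0).
  B is 6 units northeast of C: delta (east=+6, north=+6); B at (east=-2, north=6).
  A is 6 units north of B: delta (east=+0, north=+6); A at (east=-2, north=12).
Therefore A relative to D: (east=-2, north=12).

Answer: A is at (east=-2, north=12) relative to D.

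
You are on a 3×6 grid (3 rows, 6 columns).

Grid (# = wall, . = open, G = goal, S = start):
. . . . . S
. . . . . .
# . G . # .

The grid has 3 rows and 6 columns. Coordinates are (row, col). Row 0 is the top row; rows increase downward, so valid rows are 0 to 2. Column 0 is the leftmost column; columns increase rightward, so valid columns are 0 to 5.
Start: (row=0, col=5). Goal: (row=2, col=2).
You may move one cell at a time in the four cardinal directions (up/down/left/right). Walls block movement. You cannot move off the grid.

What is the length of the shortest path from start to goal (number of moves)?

Answer: Shortest path length: 5

Derivation:
BFS from (row=0, col=5) until reaching (row=2, col=2):
  Distance 0: (row=0, col=5)
  Distance 1: (row=0, col=4), (row=1, col=5)
  Distance 2: (row=0, col=3), (row=1, col=4), (row=2, col=5)
  Distance 3: (row=0, col=2), (row=1, col=3)
  Distance 4: (row=0, col=1), (row=1, col=2), (row=2, col=3)
  Distance 5: (row=0, col=0), (row=1, col=1), (row=2, col=2)  <- goal reached here
One shortest path (5 moves): (row=0, col=5) -> (row=0, col=4) -> (row=0, col=3) -> (row=0, col=2) -> (row=1, col=2) -> (row=2, col=2)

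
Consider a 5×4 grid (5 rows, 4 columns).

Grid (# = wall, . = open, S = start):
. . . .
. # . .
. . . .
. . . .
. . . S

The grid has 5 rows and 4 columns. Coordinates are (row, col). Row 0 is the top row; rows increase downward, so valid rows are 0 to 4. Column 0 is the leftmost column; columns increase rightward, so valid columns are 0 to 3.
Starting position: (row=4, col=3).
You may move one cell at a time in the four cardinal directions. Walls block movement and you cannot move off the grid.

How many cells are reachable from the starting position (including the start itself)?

Answer: Reachable cells: 19

Derivation:
BFS flood-fill from (row=4, col=3):
  Distance 0: (row=4, col=3)
  Distance 1: (row=3, col=3), (row=4, col=2)
  Distance 2: (row=2, col=3), (row=3, col=2), (row=4, col=1)
  Distance 3: (row=1, col=3), (row=2, col=2), (row=3, col=1), (row=4, col=0)
  Distance 4: (row=0, col=3), (row=1, col=2), (row=2, col=1), (row=3, col=0)
  Distance 5: (row=0, col=2), (row=2, col=0)
  Distance 6: (row=0, col=1), (row=1, col=0)
  Distance 7: (row=0, col=0)
Total reachable: 19 (grid has 19 open cells total)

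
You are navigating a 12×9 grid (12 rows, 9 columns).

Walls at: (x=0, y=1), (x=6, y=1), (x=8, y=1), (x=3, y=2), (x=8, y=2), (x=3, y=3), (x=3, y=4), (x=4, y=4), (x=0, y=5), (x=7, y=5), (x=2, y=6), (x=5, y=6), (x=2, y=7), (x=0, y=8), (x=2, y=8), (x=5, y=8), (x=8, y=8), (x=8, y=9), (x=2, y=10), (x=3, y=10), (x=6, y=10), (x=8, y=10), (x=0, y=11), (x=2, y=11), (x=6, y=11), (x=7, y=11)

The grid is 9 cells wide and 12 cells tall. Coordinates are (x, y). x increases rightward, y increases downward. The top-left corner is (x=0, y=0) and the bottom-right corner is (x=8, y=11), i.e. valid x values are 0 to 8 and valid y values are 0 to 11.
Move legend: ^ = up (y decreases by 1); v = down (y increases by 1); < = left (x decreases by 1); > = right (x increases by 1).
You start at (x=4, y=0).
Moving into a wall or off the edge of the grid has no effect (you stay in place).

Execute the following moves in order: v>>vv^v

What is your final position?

Answer: Final position: (x=5, y=3)

Derivation:
Start: (x=4, y=0)
  v (down): (x=4, y=0) -> (x=4, y=1)
  > (right): (x=4, y=1) -> (x=5, y=1)
  > (right): blocked, stay at (x=5, y=1)
  v (down): (x=5, y=1) -> (x=5, y=2)
  v (down): (x=5, y=2) -> (x=5, y=3)
  ^ (up): (x=5, y=3) -> (x=5, y=2)
  v (down): (x=5, y=2) -> (x=5, y=3)
Final: (x=5, y=3)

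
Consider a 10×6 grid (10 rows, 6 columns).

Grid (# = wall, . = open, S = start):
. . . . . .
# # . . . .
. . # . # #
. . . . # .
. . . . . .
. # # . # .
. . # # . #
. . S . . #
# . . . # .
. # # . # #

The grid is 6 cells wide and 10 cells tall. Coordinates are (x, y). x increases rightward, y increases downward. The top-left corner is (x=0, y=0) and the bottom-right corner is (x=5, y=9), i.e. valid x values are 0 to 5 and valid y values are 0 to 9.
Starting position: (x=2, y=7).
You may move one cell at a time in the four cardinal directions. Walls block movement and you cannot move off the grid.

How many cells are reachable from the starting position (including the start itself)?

BFS flood-fill from (x=2, y=7):
  Distance 0: (x=2, y=7)
  Distance 1: (x=1, y=7), (x=3, y=7), (x=2, y=8)
  Distance 2: (x=1, y=6), (x=0, y=7), (x=4, y=7), (x=1, y=8), (x=3, y=8)
  Distance 3: (x=0, y=6), (x=4, y=6), (x=3, y=9)
  Distance 4: (x=0, y=5)
  Distance 5: (x=0, y=4)
  Distance 6: (x=0, y=3), (x=1, y=4)
  Distance 7: (x=0, y=2), (x=1, y=3), (x=2, y=4)
  Distance 8: (x=1, y=2), (x=2, y=3), (x=3, y=4)
  Distance 9: (x=3, y=3), (x=4, y=4), (x=3, y=5)
  Distance 10: (x=3, y=2), (x=5, y=4)
  Distance 11: (x=3, y=1), (x=5, y=3), (x=5, y=5)
  Distance 12: (x=3, y=0), (x=2, y=1), (x=4, y=1)
  Distance 13: (x=2, y=0), (x=4, y=0), (x=5, y=1)
  Distance 14: (x=1, y=0), (x=5, y=0)
  Distance 15: (x=0, y=0)
Total reachable: 39 (grid has 41 open cells total)

Answer: Reachable cells: 39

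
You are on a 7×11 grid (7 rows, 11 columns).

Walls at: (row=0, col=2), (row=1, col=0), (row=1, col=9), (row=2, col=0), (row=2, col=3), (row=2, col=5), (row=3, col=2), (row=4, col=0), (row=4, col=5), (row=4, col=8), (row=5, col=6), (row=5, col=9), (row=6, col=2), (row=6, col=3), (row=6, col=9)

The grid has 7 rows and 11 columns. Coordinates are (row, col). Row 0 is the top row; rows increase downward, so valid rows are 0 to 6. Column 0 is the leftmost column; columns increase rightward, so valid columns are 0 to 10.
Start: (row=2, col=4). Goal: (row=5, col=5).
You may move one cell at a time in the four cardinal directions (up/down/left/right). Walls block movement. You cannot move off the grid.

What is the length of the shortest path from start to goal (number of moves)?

BFS from (row=2, col=4) until reaching (row=5, col=5):
  Distance 0: (row=2, col=4)
  Distance 1: (row=1, col=4), (row=3, col=4)
  Distance 2: (row=0, col=4), (row=1, col=3), (row=1, col=5), (row=3, col=3), (row=3, col=5), (row=4, col=4)
  Distance 3: (row=0, col=3), (row=0, col=5), (row=1, col=2), (row=1, col=6), (row=3, col=6), (row=4, col=3), (row=5, col=4)
  Distance 4: (row=0, col=6), (row=1, col=1), (row=1, col=7), (row=2, col=2), (row=2, col=6), (row=3, col=7), (row=4, col=2), (row=4, col=6), (row=5, col=3), (row=5, col=5), (row=6, col=4)  <- goal reached here
One shortest path (4 moves): (row=2, col=4) -> (row=3, col=4) -> (row=4, col=4) -> (row=5, col=4) -> (row=5, col=5)

Answer: Shortest path length: 4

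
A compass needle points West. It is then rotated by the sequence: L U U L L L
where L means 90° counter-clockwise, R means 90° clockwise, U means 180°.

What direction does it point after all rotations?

Answer: Final heading: West

Derivation:
Start: West
  L (left (90° counter-clockwise)) -> South
  U (U-turn (180°)) -> North
  U (U-turn (180°)) -> South
  L (left (90° counter-clockwise)) -> East
  L (left (90° counter-clockwise)) -> North
  L (left (90° counter-clockwise)) -> West
Final: West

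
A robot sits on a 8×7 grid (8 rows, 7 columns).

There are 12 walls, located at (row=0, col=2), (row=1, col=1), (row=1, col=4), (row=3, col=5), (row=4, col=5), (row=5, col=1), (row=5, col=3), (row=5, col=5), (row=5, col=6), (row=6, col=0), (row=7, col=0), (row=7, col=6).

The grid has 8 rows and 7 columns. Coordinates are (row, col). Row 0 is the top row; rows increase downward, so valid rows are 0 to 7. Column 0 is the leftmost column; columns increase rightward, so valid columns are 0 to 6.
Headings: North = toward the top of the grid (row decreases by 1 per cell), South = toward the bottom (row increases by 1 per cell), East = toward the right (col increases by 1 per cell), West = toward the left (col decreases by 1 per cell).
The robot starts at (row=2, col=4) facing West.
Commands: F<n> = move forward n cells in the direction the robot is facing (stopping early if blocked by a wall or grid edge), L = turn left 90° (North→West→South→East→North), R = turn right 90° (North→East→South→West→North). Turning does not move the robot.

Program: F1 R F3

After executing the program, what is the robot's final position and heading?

Start: (row=2, col=4), facing West
  F1: move forward 1, now at (row=2, col=3)
  R: turn right, now facing North
  F3: move forward 2/3 (blocked), now at (row=0, col=3)
Final: (row=0, col=3), facing North

Answer: Final position: (row=0, col=3), facing North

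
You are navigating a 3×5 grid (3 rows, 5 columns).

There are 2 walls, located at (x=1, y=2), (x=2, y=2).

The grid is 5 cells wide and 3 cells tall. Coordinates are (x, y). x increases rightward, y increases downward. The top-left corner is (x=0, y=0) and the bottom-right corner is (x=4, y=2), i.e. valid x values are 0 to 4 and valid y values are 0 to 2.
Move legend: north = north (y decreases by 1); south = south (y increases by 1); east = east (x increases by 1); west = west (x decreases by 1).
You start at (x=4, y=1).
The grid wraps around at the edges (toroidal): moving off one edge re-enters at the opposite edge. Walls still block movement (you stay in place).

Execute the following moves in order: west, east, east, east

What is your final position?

Start: (x=4, y=1)
  west (west): (x=4, y=1) -> (x=3, y=1)
  east (east): (x=3, y=1) -> (x=4, y=1)
  east (east): (x=4, y=1) -> (x=0, y=1)
  east (east): (x=0, y=1) -> (x=1, y=1)
Final: (x=1, y=1)

Answer: Final position: (x=1, y=1)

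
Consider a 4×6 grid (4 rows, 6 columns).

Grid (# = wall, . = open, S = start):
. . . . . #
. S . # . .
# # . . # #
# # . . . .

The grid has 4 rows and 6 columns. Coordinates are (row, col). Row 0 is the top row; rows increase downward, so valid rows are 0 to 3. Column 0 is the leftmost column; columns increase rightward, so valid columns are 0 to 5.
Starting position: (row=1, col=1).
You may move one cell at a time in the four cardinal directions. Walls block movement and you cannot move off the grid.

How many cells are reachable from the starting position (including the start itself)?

Answer: Reachable cells: 16

Derivation:
BFS flood-fill from (row=1, col=1):
  Distance 0: (row=1, col=1)
  Distance 1: (row=0, col=1), (row=1, col=0), (row=1, col=2)
  Distance 2: (row=0, col=0), (row=0, col=2), (row=2, col=2)
  Distance 3: (row=0, col=3), (row=2, col=3), (row=3, col=2)
  Distance 4: (row=0, col=4), (row=3, col=3)
  Distance 5: (row=1, col=4), (row=3, col=4)
  Distance 6: (row=1, col=5), (row=3, col=5)
Total reachable: 16 (grid has 16 open cells total)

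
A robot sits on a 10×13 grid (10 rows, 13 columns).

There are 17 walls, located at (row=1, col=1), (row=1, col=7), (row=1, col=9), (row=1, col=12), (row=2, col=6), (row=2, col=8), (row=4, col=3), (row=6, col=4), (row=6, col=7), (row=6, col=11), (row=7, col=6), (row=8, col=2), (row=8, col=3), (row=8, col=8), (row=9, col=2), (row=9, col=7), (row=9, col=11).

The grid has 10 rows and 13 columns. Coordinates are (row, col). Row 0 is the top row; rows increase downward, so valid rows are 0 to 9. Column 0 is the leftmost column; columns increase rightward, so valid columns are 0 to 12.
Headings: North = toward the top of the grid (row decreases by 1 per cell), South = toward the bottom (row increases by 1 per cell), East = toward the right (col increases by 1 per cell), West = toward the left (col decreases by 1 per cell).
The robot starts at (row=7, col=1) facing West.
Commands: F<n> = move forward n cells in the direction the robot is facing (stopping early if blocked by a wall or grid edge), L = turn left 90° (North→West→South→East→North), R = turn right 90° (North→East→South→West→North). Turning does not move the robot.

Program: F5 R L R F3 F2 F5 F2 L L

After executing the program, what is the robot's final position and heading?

Answer: Final position: (row=0, col=0), facing South

Derivation:
Start: (row=7, col=1), facing West
  F5: move forward 1/5 (blocked), now at (row=7, col=0)
  R: turn right, now facing North
  L: turn left, now facing West
  R: turn right, now facing North
  F3: move forward 3, now at (row=4, col=0)
  F2: move forward 2, now at (row=2, col=0)
  F5: move forward 2/5 (blocked), now at (row=0, col=0)
  F2: move forward 0/2 (blocked), now at (row=0, col=0)
  L: turn left, now facing West
  L: turn left, now facing South
Final: (row=0, col=0), facing South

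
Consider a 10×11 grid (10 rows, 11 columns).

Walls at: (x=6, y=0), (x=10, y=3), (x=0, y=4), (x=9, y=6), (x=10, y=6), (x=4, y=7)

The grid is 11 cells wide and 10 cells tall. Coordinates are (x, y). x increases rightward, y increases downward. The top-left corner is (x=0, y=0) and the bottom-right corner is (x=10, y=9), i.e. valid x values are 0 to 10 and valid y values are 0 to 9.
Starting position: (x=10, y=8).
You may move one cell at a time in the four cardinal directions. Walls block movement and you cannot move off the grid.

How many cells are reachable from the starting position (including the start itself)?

Answer: Reachable cells: 104

Derivation:
BFS flood-fill from (x=10, y=8):
  Distance 0: (x=10, y=8)
  Distance 1: (x=10, y=7), (x=9, y=8), (x=10, y=9)
  Distance 2: (x=9, y=7), (x=8, y=8), (x=9, y=9)
  Distance 3: (x=8, y=7), (x=7, y=8), (x=8, y=9)
  Distance 4: (x=8, y=6), (x=7, y=7), (x=6, y=8), (x=7, y=9)
  Distance 5: (x=8, y=5), (x=7, y=6), (x=6, y=7), (x=5, y=8), (x=6, y=9)
  Distance 6: (x=8, y=4), (x=7, y=5), (x=9, y=5), (x=6, y=6), (x=5, y=7), (x=4, y=8), (x=5, y=9)
  Distance 7: (x=8, y=3), (x=7, y=4), (x=9, y=4), (x=6, y=5), (x=10, y=5), (x=5, y=6), (x=3, y=8), (x=4, y=9)
  Distance 8: (x=8, y=2), (x=7, y=3), (x=9, y=3), (x=6, y=4), (x=10, y=4), (x=5, y=5), (x=4, y=6), (x=3, y=7), (x=2, y=8), (x=3, y=9)
  Distance 9: (x=8, y=1), (x=7, y=2), (x=9, y=2), (x=6, y=3), (x=5, y=4), (x=4, y=5), (x=3, y=6), (x=2, y=7), (x=1, y=8), (x=2, y=9)
  Distance 10: (x=8, y=0), (x=7, y=1), (x=9, y=1), (x=6, y=2), (x=10, y=2), (x=5, y=3), (x=4, y=4), (x=3, y=5), (x=2, y=6), (x=1, y=7), (x=0, y=8), (x=1, y=9)
  Distance 11: (x=7, y=0), (x=9, y=0), (x=6, y=1), (x=10, y=1), (x=5, y=2), (x=4, y=3), (x=3, y=4), (x=2, y=5), (x=1, y=6), (x=0, y=7), (x=0, y=9)
  Distance 12: (x=10, y=0), (x=5, y=1), (x=4, y=2), (x=3, y=3), (x=2, y=4), (x=1, y=5), (x=0, y=6)
  Distance 13: (x=5, y=0), (x=4, y=1), (x=3, y=2), (x=2, y=3), (x=1, y=4), (x=0, y=5)
  Distance 14: (x=4, y=0), (x=3, y=1), (x=2, y=2), (x=1, y=3)
  Distance 15: (x=3, y=0), (x=2, y=1), (x=1, y=2), (x=0, y=3)
  Distance 16: (x=2, y=0), (x=1, y=1), (x=0, y=2)
  Distance 17: (x=1, y=0), (x=0, y=1)
  Distance 18: (x=0, y=0)
Total reachable: 104 (grid has 104 open cells total)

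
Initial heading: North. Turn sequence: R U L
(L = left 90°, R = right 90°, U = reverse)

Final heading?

Answer: Final heading: South

Derivation:
Start: North
  R (right (90° clockwise)) -> East
  U (U-turn (180°)) -> West
  L (left (90° counter-clockwise)) -> South
Final: South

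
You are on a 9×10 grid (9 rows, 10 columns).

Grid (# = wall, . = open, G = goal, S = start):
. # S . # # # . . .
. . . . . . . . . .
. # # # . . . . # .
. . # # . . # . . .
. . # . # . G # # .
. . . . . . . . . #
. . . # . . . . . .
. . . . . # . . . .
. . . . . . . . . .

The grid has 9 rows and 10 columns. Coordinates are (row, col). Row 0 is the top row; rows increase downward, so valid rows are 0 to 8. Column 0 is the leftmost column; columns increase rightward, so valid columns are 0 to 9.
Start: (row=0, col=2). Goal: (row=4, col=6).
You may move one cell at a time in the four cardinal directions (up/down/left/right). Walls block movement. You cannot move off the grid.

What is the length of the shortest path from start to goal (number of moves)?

Answer: Shortest path length: 8

Derivation:
BFS from (row=0, col=2) until reaching (row=4, col=6):
  Distance 0: (row=0, col=2)
  Distance 1: (row=0, col=3), (row=1, col=2)
  Distance 2: (row=1, col=1), (row=1, col=3)
  Distance 3: (row=1, col=0), (row=1, col=4)
  Distance 4: (row=0, col=0), (row=1, col=5), (row=2, col=0), (row=2, col=4)
  Distance 5: (row=1, col=6), (row=2, col=5), (row=3, col=0), (row=3, col=4)
  Distance 6: (row=1, col=7), (row=2, col=6), (row=3, col=1), (row=3, col=5), (row=4, col=0)
  Distance 7: (row=0, col=7), (row=1, col=8), (row=2, col=7), (row=4, col=1), (row=4, col=5), (row=5, col=0)
  Distance 8: (row=0, col=8), (row=1, col=9), (row=3, col=7), (row=4, col=6), (row=5, col=1), (row=5, col=5), (row=6, col=0)  <- goal reached here
One shortest path (8 moves): (row=0, col=2) -> (row=0, col=3) -> (row=1, col=3) -> (row=1, col=4) -> (row=1, col=5) -> (row=2, col=5) -> (row=3, col=5) -> (row=4, col=5) -> (row=4, col=6)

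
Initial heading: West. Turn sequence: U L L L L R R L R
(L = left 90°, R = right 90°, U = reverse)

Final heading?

Start: West
  U (U-turn (180°)) -> East
  L (left (90° counter-clockwise)) -> North
  L (left (90° counter-clockwise)) -> West
  L (left (90° counter-clockwise)) -> South
  L (left (90° counter-clockwise)) -> East
  R (right (90° clockwise)) -> South
  R (right (90° clockwise)) -> West
  L (left (90° counter-clockwise)) -> South
  R (right (90° clockwise)) -> West
Final: West

Answer: Final heading: West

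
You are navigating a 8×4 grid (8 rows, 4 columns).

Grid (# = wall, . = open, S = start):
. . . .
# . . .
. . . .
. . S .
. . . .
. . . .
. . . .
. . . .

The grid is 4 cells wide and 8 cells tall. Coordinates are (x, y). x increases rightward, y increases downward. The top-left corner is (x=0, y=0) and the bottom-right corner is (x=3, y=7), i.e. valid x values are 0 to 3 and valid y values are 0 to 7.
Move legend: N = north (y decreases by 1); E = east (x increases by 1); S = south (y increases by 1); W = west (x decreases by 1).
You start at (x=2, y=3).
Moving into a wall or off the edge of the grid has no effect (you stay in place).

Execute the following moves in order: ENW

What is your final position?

Start: (x=2, y=3)
  E (east): (x=2, y=3) -> (x=3, y=3)
  N (north): (x=3, y=3) -> (x=3, y=2)
  W (west): (x=3, y=2) -> (x=2, y=2)
Final: (x=2, y=2)

Answer: Final position: (x=2, y=2)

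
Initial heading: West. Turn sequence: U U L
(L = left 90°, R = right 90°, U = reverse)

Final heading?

Answer: Final heading: South

Derivation:
Start: West
  U (U-turn (180°)) -> East
  U (U-turn (180°)) -> West
  L (left (90° counter-clockwise)) -> South
Final: South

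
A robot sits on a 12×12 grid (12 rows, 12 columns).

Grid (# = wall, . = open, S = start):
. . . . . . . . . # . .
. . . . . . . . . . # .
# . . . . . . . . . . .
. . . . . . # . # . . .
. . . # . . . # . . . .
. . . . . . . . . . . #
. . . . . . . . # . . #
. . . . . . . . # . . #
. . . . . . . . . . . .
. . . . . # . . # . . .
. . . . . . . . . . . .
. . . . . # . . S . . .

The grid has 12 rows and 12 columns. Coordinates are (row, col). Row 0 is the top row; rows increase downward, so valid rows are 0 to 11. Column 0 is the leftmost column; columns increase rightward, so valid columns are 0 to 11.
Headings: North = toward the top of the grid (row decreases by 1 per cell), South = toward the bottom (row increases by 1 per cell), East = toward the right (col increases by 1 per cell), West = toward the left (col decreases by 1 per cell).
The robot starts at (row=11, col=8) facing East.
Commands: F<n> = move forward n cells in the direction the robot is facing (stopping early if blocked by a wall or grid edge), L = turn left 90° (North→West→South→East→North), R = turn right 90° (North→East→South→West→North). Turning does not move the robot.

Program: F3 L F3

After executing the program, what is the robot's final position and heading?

Start: (row=11, col=8), facing East
  F3: move forward 3, now at (row=11, col=11)
  L: turn left, now facing North
  F3: move forward 3, now at (row=8, col=11)
Final: (row=8, col=11), facing North

Answer: Final position: (row=8, col=11), facing North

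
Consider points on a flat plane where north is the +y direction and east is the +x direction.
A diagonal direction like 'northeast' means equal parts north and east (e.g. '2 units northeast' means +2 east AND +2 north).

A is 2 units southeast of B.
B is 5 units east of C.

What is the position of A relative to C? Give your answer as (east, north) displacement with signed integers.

Answer: A is at (east=7, north=-2) relative to C.

Derivation:
Place C at the origin (east=0, north=0).
  B is 5 units east of C: delta (east=+5, north=+0); B at (east=5, north=0).
  A is 2 units southeast of B: delta (east=+2, north=-2); A at (east=7, north=-2).
Therefore A relative to C: (east=7, north=-2).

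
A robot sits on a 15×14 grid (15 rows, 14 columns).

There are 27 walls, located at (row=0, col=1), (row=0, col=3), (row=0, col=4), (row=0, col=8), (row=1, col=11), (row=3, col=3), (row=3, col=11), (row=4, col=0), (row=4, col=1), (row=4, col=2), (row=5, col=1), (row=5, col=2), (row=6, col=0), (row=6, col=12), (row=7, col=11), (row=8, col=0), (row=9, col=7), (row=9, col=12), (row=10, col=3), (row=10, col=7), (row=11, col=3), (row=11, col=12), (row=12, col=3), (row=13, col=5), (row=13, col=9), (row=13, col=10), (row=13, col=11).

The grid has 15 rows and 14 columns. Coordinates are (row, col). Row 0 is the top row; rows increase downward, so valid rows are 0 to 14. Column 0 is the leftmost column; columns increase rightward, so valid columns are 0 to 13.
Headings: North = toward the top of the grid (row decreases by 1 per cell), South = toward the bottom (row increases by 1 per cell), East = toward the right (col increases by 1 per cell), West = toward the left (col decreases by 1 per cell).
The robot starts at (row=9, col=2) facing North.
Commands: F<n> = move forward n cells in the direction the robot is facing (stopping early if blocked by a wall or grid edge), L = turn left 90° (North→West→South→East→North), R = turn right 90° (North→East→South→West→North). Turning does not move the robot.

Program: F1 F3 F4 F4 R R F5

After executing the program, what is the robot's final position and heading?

Start: (row=9, col=2), facing North
  F1: move forward 1, now at (row=8, col=2)
  F3: move forward 2/3 (blocked), now at (row=6, col=2)
  F4: move forward 0/4 (blocked), now at (row=6, col=2)
  F4: move forward 0/4 (blocked), now at (row=6, col=2)
  R: turn right, now facing East
  R: turn right, now facing South
  F5: move forward 5, now at (row=11, col=2)
Final: (row=11, col=2), facing South

Answer: Final position: (row=11, col=2), facing South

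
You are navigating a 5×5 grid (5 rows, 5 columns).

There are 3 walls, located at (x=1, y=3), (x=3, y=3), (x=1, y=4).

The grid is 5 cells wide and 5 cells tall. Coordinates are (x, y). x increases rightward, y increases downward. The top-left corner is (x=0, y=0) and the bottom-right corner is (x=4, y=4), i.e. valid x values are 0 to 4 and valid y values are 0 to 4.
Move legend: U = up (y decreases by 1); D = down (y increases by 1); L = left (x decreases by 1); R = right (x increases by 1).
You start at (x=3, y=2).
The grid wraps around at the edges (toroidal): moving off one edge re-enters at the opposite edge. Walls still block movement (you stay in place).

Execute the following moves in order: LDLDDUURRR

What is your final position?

Start: (x=3, y=2)
  L (left): (x=3, y=2) -> (x=2, y=2)
  D (down): (x=2, y=2) -> (x=2, y=3)
  L (left): blocked, stay at (x=2, y=3)
  D (down): (x=2, y=3) -> (x=2, y=4)
  D (down): (x=2, y=4) -> (x=2, y=0)
  U (up): (x=2, y=0) -> (x=2, y=4)
  U (up): (x=2, y=4) -> (x=2, y=3)
  [×3]R (right): blocked, stay at (x=2, y=3)
Final: (x=2, y=3)

Answer: Final position: (x=2, y=3)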